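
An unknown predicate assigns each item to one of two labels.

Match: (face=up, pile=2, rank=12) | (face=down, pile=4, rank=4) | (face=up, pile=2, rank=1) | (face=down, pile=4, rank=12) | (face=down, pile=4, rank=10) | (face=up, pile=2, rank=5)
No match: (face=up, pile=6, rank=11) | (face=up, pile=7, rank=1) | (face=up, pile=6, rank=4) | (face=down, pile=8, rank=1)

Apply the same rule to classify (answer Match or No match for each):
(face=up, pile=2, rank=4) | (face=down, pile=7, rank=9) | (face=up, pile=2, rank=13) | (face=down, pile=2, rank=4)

Match, No match, Match, Match

The simplest hypothesis consistent with all the labels is: pile ≤ 4.
(face=up, pile=2, rank=4): pile = 2, fits → Match.
(face=down, pile=7, rank=9): pile = 7, does not fit → No match.
(face=up, pile=2, rank=13): pile = 2, fits → Match.
(face=down, pile=2, rank=4): pile = 2, fits → Match.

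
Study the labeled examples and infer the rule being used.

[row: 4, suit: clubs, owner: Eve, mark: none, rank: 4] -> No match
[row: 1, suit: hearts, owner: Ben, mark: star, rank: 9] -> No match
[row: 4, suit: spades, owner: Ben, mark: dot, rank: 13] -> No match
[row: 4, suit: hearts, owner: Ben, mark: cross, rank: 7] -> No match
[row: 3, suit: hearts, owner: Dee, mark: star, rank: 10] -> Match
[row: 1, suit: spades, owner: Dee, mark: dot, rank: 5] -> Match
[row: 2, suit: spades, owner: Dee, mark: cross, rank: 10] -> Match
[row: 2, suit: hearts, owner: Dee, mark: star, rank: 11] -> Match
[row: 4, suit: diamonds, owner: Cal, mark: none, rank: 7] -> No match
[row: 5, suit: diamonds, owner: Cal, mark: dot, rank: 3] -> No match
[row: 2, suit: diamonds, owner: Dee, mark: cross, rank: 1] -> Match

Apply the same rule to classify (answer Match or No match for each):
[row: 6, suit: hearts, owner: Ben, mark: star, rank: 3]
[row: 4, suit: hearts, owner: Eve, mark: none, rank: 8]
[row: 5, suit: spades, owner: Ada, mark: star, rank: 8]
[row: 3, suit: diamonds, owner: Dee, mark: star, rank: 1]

No match, No match, No match, Match

The pattern is that an item is 'Match' exactly when: owner is Dee.
No match: [row: 6, suit: hearts, owner: Ben, mark: star, rank: 3], since owner is Ben.
No match: [row: 4, suit: hearts, owner: Eve, mark: none, rank: 8], since owner is Eve.
No match: [row: 5, suit: spades, owner: Ada, mark: star, rank: 8], since owner is Ada.
Match: [row: 3, suit: diamonds, owner: Dee, mark: star, rank: 1], since owner is Dee.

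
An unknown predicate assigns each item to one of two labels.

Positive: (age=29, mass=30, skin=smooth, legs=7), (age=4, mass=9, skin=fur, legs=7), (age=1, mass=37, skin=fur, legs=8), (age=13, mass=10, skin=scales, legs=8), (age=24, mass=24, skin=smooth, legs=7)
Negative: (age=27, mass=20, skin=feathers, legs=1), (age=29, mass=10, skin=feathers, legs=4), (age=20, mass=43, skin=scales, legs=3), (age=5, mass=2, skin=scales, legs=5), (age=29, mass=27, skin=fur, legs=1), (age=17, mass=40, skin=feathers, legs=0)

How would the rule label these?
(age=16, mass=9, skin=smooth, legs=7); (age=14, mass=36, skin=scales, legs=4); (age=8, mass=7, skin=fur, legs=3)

Positive, Negative, Negative

Every 'Positive' example satisfies: legs ≥ 7. None of the 'Negative' examples do.
(age=16, mass=9, skin=smooth, legs=7): legs = 7 — fits, so Positive.
(age=14, mass=36, skin=scales, legs=4): legs = 4 — does not fit, so Negative.
(age=8, mass=7, skin=fur, legs=3): legs = 3 — does not fit, so Negative.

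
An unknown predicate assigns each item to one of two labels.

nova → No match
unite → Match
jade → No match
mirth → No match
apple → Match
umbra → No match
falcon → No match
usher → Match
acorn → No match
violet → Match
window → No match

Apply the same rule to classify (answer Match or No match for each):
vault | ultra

Every 'Match' example satisfies: length ≥ 5 AND contains 'e'. None of the 'No match' examples do.
vault: length 5, no 'e', does not fit → No match. ultra: length 5, no 'e', does not fit → No match.

No match, No match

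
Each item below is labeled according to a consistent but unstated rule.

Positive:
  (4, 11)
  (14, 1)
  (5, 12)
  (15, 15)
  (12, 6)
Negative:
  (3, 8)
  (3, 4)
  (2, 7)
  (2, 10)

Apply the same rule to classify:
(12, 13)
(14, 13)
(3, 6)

Positive, Positive, Negative

The classifier is using: sum ≥ 15.
(12, 13): Positive (12+13 = 25).
(14, 13): Positive (14+13 = 27).
(3, 6): Negative (3+6 = 9).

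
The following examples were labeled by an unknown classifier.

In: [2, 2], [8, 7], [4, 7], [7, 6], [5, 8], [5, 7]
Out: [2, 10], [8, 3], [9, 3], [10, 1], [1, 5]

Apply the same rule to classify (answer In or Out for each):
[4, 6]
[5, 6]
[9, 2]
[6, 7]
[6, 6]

One predicate separates the groups cleanly: |first − second| ≤ 3.
[4, 6]: |4−6| = 2, passes → In. [5, 6]: |5−6| = 1, passes → In. [9, 2]: |9−2| = 7, fails this test → Out. [6, 7]: |6−7| = 1, passes → In. [6, 6]: |6−6| = 0, passes → In.

In, In, Out, In, In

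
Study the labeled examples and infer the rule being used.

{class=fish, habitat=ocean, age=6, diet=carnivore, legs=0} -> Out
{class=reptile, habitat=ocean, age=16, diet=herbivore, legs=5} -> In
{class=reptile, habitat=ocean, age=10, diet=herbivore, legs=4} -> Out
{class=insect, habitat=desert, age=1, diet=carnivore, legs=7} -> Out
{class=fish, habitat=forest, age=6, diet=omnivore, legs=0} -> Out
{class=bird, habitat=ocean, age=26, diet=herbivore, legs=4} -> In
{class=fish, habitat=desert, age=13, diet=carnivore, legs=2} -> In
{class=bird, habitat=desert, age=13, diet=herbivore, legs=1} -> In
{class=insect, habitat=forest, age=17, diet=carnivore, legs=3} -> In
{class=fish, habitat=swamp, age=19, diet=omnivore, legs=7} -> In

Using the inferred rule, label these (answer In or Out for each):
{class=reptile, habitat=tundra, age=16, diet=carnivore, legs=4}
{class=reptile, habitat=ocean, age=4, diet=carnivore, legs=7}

In, Out

One predicate separates the groups cleanly: age ≥ 13.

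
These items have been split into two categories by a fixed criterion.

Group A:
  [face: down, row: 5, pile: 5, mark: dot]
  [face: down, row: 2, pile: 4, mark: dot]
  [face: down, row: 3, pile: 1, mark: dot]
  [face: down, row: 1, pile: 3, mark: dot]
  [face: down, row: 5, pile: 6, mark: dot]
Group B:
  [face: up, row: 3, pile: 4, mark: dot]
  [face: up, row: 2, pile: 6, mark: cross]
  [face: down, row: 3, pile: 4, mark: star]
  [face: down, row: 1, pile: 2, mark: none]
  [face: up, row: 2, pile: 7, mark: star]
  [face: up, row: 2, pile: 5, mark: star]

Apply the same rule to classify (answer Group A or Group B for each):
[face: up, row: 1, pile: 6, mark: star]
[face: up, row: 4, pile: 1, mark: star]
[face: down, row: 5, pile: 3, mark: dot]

The simplest hypothesis consistent with all the labels is: face is down AND mark is dot.

Group B, Group B, Group A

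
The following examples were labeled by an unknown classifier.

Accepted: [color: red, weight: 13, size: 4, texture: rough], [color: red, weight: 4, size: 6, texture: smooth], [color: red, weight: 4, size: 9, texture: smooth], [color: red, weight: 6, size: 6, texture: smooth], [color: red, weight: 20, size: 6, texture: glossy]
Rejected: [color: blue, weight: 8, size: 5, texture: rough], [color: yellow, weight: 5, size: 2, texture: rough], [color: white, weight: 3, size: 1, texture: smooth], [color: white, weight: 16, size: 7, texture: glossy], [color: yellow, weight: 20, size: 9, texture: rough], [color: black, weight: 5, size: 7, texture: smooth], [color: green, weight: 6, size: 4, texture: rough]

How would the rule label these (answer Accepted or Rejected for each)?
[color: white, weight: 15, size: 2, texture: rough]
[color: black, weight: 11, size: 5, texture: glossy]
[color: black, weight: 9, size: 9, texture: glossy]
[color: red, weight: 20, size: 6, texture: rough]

Rejected, Rejected, Rejected, Accepted

The simplest hypothesis consistent with all the labels is: color is red.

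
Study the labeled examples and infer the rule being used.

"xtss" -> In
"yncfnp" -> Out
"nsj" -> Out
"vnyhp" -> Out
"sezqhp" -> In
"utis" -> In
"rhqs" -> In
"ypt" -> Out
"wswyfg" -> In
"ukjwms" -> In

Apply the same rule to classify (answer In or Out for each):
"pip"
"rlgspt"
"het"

All 'In' examples share one property — even length AND contains 's' — and every 'Out' example lacks it.
Out: "pip", since length 3, no 's'. In: "rlgspt", since length 6, has 's'. Out: "het", since length 3, no 's'.

Out, In, Out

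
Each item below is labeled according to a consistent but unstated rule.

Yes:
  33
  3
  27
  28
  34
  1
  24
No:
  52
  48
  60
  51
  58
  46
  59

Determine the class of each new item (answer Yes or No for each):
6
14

Yes, Yes

The rule appears to be: at most 34.
6: 6 ≤ 34 — has this property, so Yes. 14: 14 ≤ 34 — has this property, so Yes.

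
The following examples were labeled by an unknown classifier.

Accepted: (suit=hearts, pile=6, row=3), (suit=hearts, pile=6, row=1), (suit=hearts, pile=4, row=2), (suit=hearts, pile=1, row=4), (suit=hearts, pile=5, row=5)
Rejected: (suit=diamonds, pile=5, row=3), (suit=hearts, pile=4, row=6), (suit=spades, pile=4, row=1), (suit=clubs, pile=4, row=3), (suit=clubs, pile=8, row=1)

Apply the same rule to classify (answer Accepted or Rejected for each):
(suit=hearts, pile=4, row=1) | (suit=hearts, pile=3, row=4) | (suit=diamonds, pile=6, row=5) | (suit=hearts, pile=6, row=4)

The pattern is that an item is 'Accepted' exactly when: suit is hearts AND row ≤ 5.

Accepted, Accepted, Rejected, Accepted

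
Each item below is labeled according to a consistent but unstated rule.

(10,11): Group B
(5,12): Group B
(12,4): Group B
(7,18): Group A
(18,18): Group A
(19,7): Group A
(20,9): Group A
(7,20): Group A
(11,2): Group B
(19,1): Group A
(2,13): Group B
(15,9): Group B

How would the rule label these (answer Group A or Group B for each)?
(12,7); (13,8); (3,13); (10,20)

Group B, Group B, Group B, Group A

Rule: max ≥ 18. This holds for each 'Group A' example and fails for each 'Group B' one.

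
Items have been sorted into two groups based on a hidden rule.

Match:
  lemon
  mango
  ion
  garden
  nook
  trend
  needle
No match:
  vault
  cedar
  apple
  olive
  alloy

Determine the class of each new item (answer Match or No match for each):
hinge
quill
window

Match, No match, Match

The rule appears to be: contains 'n'.
Match: hinge, since has 'n'. No match: quill, since no 'n'. Match: window, since has 'n'.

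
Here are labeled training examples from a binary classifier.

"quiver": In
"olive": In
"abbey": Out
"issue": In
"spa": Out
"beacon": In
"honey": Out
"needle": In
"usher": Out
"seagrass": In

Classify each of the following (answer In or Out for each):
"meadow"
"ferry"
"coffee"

In, Out, In

All 'In' examples share one property — has ≥ 3 vowels — and every 'Out' example lacks it.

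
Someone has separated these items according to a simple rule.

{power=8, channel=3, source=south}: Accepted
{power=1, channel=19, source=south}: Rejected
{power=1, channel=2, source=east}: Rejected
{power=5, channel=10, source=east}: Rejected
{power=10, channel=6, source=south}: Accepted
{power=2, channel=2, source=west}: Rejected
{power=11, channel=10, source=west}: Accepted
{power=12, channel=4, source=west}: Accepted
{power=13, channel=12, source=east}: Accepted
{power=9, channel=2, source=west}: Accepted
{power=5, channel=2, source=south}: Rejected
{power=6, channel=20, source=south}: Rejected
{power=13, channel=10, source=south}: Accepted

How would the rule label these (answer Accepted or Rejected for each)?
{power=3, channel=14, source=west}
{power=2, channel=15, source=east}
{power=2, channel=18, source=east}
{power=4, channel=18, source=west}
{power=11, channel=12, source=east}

Rejected, Rejected, Rejected, Rejected, Accepted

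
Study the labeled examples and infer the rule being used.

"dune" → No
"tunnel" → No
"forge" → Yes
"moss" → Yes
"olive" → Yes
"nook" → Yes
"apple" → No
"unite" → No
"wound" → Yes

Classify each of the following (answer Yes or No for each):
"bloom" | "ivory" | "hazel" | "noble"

Yes, Yes, No, Yes

The distinguishing property — contains 'o' — holds for all the 'Yes' cases and none of the 'No' cases.
"bloom": Yes (has 'o'). "ivory": Yes (has 'o'). "hazel": No (no 'o'). "noble": Yes (has 'o').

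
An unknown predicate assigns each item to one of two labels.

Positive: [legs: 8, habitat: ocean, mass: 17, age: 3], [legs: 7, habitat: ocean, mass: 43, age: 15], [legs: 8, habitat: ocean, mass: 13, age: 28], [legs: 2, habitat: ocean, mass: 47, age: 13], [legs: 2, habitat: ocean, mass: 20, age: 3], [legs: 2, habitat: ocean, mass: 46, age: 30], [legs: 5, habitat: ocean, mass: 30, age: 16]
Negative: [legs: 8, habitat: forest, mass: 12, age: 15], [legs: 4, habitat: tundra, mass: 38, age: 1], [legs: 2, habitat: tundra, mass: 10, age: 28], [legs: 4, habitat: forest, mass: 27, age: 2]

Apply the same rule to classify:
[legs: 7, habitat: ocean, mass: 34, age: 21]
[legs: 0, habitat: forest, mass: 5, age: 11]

Positive, Negative

Comparing the two groups points to one rule — habitat is ocean.
Positive: [legs: 7, habitat: ocean, mass: 34, age: 21], since habitat is ocean. Negative: [legs: 0, habitat: forest, mass: 5, age: 11], since habitat is forest.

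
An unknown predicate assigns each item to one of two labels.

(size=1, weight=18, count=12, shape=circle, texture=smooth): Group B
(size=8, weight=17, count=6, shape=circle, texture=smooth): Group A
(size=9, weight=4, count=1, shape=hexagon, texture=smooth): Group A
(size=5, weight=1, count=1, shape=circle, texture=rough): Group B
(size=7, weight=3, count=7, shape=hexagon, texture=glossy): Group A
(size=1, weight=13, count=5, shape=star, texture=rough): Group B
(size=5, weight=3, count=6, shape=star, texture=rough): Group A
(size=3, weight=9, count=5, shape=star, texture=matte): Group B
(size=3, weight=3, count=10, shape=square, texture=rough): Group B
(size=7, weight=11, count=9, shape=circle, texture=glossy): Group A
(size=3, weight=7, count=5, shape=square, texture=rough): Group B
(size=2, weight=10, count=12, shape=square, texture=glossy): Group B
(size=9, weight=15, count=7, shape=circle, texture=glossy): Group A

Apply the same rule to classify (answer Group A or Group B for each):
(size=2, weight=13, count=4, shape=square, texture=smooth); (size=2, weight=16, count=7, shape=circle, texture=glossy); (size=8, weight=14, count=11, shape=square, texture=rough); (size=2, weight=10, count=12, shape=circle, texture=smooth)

Every 'Group A' example satisfies: size ≥ 5 AND weight ≥ 3. None of the 'Group B' examples do.
(size=2, weight=13, count=4, shape=square, texture=smooth): size = 2, weight = 13 — does not pass, so Group B.
(size=2, weight=16, count=7, shape=circle, texture=glossy): size = 2, weight = 16 — does not pass, so Group B.
(size=8, weight=14, count=11, shape=square, texture=rough): size = 8, weight = 14 — satisfies this, so Group A.
(size=2, weight=10, count=12, shape=circle, texture=smooth): size = 2, weight = 10 — does not pass, so Group B.

Group B, Group B, Group A, Group B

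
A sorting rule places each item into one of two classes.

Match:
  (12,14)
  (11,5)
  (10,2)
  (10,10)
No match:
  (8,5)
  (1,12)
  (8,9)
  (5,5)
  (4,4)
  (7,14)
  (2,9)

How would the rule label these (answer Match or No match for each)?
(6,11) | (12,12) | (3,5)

No match, Match, No match

One predicate separates the groups cleanly: first ≥ 9.
(6,11): first 6, does not fit → No match.
(12,12): first 12, meets the rule → Match.
(3,5): first 3, does not fit → No match.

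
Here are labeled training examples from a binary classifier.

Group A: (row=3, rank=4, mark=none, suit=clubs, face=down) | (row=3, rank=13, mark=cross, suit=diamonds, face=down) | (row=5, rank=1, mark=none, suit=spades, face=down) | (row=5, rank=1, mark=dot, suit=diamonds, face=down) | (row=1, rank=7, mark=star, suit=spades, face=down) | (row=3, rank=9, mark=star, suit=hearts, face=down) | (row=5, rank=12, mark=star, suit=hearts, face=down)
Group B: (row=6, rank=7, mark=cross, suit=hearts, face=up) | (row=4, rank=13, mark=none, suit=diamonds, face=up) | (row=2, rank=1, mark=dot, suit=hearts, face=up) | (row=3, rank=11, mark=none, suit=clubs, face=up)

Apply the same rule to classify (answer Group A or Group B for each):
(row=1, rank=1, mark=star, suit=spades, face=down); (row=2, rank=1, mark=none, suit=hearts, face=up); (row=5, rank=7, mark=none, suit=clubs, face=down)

The common property of the 'Group A' items is: face is down. No 'Group B' item has it.
Group A: (row=1, rank=1, mark=star, suit=spades, face=down), since face is down. Group B: (row=2, rank=1, mark=none, suit=hearts, face=up), since face is up. Group A: (row=5, rank=7, mark=none, suit=clubs, face=down), since face is down.

Group A, Group B, Group A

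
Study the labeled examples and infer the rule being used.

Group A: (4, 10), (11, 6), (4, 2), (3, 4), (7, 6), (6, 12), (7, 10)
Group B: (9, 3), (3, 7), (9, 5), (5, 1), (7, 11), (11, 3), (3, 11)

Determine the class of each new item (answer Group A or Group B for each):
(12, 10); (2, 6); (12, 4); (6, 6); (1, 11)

Group A, Group A, Group A, Group A, Group B

'Group A' ⟺ second is even.
(12, 10) → second 10 → Group A.
(2, 6) → second 6 → Group A.
(12, 4) → second 4 → Group A.
(6, 6) → second 6 → Group A.
(1, 11) → second 11 → Group B.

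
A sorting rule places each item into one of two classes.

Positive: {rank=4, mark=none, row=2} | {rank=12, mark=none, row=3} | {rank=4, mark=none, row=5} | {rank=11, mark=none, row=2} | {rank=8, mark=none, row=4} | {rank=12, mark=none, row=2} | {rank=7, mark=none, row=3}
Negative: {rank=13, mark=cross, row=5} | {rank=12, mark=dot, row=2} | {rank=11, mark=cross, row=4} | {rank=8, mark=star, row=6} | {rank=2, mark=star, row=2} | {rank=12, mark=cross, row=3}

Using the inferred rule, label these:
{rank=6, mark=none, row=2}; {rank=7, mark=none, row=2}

Positive, Positive

The rule appears to be: mark is none.
Positive: {rank=6, mark=none, row=2}, since mark is none.
Positive: {rank=7, mark=none, row=2}, since mark is none.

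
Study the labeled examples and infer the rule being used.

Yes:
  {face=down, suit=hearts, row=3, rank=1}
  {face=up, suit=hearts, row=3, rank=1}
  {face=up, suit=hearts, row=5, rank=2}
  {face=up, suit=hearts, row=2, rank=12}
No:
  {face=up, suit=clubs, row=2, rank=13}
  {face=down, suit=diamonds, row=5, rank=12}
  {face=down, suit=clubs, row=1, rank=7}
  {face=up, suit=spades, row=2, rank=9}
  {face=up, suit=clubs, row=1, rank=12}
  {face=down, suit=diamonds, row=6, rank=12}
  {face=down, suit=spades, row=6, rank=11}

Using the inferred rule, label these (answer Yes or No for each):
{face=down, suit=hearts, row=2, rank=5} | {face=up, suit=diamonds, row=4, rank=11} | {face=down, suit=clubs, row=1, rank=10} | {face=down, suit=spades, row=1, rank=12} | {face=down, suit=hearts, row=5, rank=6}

Yes, No, No, No, Yes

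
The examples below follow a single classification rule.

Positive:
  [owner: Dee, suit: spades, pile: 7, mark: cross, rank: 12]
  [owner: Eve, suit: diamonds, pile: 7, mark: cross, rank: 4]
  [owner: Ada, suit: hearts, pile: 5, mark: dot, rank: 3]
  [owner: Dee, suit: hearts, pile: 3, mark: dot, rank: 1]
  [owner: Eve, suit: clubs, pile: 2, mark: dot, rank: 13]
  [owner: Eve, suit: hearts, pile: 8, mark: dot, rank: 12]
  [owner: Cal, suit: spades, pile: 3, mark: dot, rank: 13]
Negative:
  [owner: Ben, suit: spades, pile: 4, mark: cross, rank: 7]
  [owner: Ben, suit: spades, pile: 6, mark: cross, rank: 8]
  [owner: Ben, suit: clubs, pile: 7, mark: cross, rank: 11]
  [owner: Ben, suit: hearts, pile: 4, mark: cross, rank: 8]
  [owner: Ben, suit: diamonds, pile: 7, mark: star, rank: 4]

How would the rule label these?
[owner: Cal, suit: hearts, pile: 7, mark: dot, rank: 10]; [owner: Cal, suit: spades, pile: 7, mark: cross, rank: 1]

One predicate separates the groups cleanly: owner is not Ben.
Positive: [owner: Cal, suit: hearts, pile: 7, mark: dot, rank: 10], since owner is Cal. Positive: [owner: Cal, suit: spades, pile: 7, mark: cross, rank: 1], since owner is Cal.

Positive, Positive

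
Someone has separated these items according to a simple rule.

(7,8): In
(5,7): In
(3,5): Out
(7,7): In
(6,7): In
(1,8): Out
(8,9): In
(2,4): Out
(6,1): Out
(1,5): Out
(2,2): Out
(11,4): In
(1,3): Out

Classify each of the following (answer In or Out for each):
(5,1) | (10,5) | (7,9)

Out, In, In

Rule: sum ≥ 12. This holds for each 'In' example and fails for each 'Out' one.
(5,1): 5+1 = 6 — doesn't qualify, so Out. (10,5): 10+5 = 15 — meets the rule, so In. (7,9): 7+9 = 16 — meets the rule, so In.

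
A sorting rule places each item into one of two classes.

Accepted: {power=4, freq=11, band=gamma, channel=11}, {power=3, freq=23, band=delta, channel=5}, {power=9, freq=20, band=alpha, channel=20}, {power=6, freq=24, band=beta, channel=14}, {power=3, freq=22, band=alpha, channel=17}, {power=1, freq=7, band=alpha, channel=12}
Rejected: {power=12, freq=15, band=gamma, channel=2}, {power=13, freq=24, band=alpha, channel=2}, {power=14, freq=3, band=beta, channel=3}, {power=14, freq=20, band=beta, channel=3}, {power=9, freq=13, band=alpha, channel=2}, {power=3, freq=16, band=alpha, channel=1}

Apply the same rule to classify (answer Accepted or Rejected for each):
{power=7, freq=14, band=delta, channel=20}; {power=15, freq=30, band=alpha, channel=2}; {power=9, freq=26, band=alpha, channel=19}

Accepted, Rejected, Accepted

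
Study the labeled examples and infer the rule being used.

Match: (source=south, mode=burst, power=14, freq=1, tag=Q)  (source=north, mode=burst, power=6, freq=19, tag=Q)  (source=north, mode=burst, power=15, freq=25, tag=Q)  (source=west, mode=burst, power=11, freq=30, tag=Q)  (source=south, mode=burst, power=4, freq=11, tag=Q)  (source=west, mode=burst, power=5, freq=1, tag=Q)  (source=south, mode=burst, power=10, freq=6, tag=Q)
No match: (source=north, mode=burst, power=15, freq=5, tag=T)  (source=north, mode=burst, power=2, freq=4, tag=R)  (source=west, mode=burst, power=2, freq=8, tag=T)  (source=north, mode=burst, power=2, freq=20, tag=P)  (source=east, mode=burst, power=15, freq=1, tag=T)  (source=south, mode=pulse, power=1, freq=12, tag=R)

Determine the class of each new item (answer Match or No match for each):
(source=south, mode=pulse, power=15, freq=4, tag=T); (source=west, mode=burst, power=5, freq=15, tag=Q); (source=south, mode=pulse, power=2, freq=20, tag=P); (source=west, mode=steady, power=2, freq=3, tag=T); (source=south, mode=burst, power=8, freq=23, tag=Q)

No match, Match, No match, No match, Match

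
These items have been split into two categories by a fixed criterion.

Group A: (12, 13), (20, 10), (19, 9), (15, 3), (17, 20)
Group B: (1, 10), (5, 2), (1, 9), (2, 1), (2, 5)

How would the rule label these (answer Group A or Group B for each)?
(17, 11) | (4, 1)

Group A, Group B

All 'Group A' examples share one property — sum ≥ 18 — and every 'Group B' example lacks it.
(17, 11) — 17+11 = 28, hence Group A.
(4, 1) — 4+1 = 5, hence Group B.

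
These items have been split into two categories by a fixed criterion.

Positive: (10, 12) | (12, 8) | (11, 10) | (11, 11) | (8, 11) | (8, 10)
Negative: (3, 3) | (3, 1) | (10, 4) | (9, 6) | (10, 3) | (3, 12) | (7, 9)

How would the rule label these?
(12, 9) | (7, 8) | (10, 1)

Positive, Negative, Negative

The classifier is using: sum ≥ 18.
(12, 9) → 12+9 = 21 → Positive. (7, 8) → 7+8 = 15 → Negative. (10, 1) → 10+1 = 11 → Negative.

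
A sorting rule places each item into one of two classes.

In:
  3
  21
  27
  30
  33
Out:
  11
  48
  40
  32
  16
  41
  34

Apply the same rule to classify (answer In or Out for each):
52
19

Out, Out

'In' ⟺ multiple of 3 AND at most 33.
52 → 52 = 3·17 + 1, 52 > 33 → Out. 19 → 19 = 3·6 + 1, 19 ≤ 33 → Out.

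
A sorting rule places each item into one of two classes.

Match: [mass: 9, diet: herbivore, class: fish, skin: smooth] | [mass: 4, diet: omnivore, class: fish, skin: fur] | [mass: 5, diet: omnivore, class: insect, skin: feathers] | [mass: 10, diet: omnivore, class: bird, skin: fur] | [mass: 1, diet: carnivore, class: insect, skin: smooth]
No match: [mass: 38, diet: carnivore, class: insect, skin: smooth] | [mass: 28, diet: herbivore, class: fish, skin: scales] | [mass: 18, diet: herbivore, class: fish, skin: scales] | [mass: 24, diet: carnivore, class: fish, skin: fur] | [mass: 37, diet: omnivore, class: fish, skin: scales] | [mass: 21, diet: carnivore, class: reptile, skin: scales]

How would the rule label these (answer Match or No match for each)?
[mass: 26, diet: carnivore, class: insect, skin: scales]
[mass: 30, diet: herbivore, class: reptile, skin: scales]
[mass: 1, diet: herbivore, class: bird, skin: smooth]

No match, No match, Match

Rule: mass ≤ 10. This holds for each 'Match' example and fails for each 'No match' one.
No match: [mass: 26, diet: carnivore, class: insect, skin: scales], since mass = 26.
No match: [mass: 30, diet: herbivore, class: reptile, skin: scales], since mass = 30.
Match: [mass: 1, diet: herbivore, class: bird, skin: smooth], since mass = 1.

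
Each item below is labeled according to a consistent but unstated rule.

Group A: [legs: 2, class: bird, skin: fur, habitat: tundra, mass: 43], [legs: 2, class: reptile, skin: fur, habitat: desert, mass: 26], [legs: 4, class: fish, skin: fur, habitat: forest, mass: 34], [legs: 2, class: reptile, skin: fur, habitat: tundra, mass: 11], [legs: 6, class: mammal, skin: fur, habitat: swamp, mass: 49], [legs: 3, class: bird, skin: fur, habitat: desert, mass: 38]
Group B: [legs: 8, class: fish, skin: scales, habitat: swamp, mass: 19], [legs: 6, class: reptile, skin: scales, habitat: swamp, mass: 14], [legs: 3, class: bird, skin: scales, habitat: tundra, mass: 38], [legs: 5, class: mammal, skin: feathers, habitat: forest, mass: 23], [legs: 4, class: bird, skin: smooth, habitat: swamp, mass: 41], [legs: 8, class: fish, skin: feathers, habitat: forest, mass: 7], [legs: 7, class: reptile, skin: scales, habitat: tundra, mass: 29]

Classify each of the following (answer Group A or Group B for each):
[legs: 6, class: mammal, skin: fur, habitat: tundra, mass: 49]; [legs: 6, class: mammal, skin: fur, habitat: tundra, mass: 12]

Every 'Group A' example satisfies: skin is fur. None of the 'Group B' examples do.
Group A: [legs: 6, class: mammal, skin: fur, habitat: tundra, mass: 49], since skin is fur.
Group A: [legs: 6, class: mammal, skin: fur, habitat: tundra, mass: 12], since skin is fur.

Group A, Group A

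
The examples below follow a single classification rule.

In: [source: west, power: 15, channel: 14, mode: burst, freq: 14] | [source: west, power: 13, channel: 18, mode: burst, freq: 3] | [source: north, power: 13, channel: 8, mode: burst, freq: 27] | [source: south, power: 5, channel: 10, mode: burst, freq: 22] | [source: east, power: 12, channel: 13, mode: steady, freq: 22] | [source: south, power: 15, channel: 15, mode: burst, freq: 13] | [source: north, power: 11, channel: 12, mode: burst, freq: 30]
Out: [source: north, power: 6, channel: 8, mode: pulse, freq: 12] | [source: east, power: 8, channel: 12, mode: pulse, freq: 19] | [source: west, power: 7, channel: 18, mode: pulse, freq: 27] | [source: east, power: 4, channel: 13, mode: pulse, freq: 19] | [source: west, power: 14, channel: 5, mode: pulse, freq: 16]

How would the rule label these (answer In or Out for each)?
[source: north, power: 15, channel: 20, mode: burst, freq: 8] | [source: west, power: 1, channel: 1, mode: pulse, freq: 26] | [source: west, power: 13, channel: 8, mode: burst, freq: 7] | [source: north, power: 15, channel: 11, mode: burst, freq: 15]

The rule appears to be: mode is not pulse.
In: [source: north, power: 15, channel: 20, mode: burst, freq: 8], since mode is burst. Out: [source: west, power: 1, channel: 1, mode: pulse, freq: 26], since mode is pulse. In: [source: west, power: 13, channel: 8, mode: burst, freq: 7], since mode is burst. In: [source: north, power: 15, channel: 11, mode: burst, freq: 15], since mode is burst.

In, Out, In, In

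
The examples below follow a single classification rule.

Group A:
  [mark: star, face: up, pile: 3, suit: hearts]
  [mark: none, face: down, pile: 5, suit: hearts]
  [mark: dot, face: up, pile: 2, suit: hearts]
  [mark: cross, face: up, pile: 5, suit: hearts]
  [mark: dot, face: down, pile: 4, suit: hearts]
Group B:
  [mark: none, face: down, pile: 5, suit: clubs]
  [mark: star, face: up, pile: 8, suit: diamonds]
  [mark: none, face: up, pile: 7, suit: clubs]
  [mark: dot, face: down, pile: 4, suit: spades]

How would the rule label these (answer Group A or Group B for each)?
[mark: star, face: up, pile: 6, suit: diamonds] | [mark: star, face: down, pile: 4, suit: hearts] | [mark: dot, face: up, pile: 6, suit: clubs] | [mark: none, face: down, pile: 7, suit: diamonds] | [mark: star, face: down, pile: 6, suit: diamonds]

Group B, Group A, Group B, Group B, Group B

The rule appears to be: suit is hearts.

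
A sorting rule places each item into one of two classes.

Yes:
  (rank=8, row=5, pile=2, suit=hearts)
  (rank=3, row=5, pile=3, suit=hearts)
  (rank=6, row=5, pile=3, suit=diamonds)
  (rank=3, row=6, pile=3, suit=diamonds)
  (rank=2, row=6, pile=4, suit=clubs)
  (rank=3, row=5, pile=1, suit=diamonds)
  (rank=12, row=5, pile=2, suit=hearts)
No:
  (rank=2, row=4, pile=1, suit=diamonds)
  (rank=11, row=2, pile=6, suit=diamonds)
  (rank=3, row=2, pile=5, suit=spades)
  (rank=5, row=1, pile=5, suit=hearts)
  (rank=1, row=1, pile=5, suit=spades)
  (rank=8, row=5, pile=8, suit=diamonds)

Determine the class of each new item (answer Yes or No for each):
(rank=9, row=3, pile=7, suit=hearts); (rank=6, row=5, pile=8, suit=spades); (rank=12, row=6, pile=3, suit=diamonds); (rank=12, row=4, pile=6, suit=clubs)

'Yes' ⟺ row ≥ 5 AND pile ≤ 4.

No, No, Yes, No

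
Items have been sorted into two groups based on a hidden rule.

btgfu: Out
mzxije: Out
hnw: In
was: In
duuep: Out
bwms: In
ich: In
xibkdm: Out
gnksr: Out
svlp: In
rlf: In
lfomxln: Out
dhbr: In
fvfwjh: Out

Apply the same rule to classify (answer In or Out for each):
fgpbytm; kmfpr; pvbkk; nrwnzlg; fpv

Out, Out, Out, Out, In

The pattern is that an item is 'In' exactly when: length ≤ 4.
fgpbytm → length 7 → Out.
kmfpr → length 5 → Out.
pvbkk → length 5 → Out.
nrwnzlg → length 7 → Out.
fpv → length 3 → In.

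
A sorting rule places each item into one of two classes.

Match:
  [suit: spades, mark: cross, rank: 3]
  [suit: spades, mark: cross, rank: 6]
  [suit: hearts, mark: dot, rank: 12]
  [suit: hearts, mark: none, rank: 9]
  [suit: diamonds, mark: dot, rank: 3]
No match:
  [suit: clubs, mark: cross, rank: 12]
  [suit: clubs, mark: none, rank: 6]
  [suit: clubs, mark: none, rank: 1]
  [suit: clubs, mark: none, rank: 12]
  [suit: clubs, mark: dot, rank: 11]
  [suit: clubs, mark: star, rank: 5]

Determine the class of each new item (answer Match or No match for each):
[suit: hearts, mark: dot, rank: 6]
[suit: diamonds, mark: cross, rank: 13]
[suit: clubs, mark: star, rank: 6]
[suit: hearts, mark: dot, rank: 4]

Match, Match, No match, Match

A rule that fits every label: suit is not clubs — true of each 'Match' example, false of each 'No match' one.
[suit: hearts, mark: dot, rank: 6]: suit is hearts, checks out → Match. [suit: diamonds, mark: cross, rank: 13]: suit is diamonds, checks out → Match. [suit: clubs, mark: star, rank: 6]: suit is clubs, fails this test → No match. [suit: hearts, mark: dot, rank: 4]: suit is hearts, checks out → Match.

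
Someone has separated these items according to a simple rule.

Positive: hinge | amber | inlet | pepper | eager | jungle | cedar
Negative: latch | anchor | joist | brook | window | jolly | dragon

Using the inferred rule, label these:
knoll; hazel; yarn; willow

Checking candidate rules against both groups, what survives is: contains 'e'.
Negative: knoll, since no 'e'.
Positive: hazel, since has 'e'.
Negative: yarn, since no 'e'.
Negative: willow, since no 'e'.

Negative, Positive, Negative, Negative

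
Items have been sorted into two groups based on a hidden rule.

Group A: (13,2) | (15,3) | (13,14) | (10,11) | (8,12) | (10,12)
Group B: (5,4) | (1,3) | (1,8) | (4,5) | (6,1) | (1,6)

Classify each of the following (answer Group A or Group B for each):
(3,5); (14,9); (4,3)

Group B, Group A, Group B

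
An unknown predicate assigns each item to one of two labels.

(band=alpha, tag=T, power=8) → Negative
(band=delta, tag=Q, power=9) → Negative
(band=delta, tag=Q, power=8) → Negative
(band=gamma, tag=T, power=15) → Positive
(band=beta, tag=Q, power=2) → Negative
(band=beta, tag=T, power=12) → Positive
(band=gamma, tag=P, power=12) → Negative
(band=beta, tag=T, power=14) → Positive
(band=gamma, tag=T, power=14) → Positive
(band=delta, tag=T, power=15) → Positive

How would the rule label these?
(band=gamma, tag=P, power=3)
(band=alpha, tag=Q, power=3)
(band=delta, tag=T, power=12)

The simplest hypothesis consistent with all the labels is: tag is T AND power ≥ 9.
(band=gamma, tag=P, power=3): tag is P, power = 3 — lacks this property, so Negative. (band=alpha, tag=Q, power=3): tag is Q, power = 3 — lacks this property, so Negative. (band=delta, tag=T, power=12): tag is T, power = 12 — has this property, so Positive.

Negative, Negative, Positive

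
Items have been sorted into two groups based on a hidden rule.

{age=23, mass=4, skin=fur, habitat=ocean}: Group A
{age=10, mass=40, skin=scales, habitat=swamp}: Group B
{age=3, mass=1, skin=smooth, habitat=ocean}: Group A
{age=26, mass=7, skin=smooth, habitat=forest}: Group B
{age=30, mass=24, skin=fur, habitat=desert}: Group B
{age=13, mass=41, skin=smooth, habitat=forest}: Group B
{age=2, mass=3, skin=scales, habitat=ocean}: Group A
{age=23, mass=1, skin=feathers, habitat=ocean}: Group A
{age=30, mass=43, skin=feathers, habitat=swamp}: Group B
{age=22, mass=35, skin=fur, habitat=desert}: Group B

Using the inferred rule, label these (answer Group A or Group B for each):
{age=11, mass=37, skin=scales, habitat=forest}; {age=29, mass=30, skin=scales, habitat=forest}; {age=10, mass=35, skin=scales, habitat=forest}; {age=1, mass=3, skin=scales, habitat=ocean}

Group B, Group B, Group B, Group A

One predicate separates the groups cleanly: habitat is ocean.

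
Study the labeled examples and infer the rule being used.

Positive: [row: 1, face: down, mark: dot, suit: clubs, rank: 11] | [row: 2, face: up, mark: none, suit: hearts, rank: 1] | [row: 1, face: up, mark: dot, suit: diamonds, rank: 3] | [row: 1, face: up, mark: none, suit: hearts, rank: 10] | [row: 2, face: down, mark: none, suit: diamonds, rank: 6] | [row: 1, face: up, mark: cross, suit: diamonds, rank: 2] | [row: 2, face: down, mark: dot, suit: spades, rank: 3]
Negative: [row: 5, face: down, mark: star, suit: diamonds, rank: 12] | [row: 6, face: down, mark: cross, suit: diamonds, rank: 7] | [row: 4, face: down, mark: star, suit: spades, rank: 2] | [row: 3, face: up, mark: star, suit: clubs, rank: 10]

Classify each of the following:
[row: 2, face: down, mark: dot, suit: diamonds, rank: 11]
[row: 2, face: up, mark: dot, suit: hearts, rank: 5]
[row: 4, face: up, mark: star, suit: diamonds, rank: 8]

Positive, Positive, Negative

Rule: row ≤ 2. This holds for each 'Positive' example and fails for each 'Negative' one.
[row: 2, face: down, mark: dot, suit: diamonds, rank: 11] → row = 2 → Positive. [row: 2, face: up, mark: dot, suit: hearts, rank: 5] → row = 2 → Positive. [row: 4, face: up, mark: star, suit: diamonds, rank: 8] → row = 4 → Negative.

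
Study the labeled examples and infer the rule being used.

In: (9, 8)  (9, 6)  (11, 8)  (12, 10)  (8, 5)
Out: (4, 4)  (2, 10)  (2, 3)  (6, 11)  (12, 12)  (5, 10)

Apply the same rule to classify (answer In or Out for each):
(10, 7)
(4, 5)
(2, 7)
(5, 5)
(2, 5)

In, Out, Out, Out, Out

The simplest hypothesis consistent with all the labels is: first > second.
(10, 7) → 10 > 7 → In. (4, 5) → 4 < 5 → Out. (2, 7) → 2 < 7 → Out. (5, 5) → 5 = 5 → Out. (2, 5) → 2 < 5 → Out.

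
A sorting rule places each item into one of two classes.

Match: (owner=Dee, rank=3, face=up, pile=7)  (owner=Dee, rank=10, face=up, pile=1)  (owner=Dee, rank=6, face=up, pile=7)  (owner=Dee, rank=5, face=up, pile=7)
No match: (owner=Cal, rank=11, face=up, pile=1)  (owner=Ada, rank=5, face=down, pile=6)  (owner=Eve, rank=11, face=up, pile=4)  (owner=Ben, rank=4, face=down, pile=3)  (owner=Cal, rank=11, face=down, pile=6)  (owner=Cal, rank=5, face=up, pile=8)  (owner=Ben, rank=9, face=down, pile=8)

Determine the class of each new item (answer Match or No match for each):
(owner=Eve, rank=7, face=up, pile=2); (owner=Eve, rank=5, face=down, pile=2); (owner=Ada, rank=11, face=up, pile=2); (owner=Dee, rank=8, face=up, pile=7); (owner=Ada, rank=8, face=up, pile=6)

Rule: owner is Dee. This holds for each 'Match' example and fails for each 'No match' one.
(owner=Eve, rank=7, face=up, pile=2) → owner is Eve → No match. (owner=Eve, rank=5, face=down, pile=2) → owner is Eve → No match. (owner=Ada, rank=11, face=up, pile=2) → owner is Ada → No match. (owner=Dee, rank=8, face=up, pile=7) → owner is Dee → Match. (owner=Ada, rank=8, face=up, pile=6) → owner is Ada → No match.

No match, No match, No match, Match, No match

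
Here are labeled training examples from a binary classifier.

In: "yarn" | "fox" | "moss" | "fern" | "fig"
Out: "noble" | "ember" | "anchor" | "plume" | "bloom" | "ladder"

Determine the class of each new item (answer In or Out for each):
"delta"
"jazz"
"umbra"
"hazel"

The pattern is that an item is 'In' exactly when: length ≤ 4.
"delta": length 5 — does not satisfy this, so Out. "jazz": length 4 — has this property, so In. "umbra": length 5 — does not satisfy this, so Out. "hazel": length 5 — does not satisfy this, so Out.

Out, In, Out, Out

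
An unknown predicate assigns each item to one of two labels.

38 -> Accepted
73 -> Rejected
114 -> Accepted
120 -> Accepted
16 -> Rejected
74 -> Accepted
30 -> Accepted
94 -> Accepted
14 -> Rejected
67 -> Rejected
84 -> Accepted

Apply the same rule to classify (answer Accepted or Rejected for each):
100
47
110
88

The common property of the 'Accepted' items is: even AND at least 30. No 'Rejected' item has it.
100: Accepted (100 is even, 100 ≥ 30). 47: Rejected (47 is odd, 47 ≥ 30). 110: Accepted (110 is even, 110 ≥ 30). 88: Accepted (88 is even, 88 ≥ 30).

Accepted, Rejected, Accepted, Accepted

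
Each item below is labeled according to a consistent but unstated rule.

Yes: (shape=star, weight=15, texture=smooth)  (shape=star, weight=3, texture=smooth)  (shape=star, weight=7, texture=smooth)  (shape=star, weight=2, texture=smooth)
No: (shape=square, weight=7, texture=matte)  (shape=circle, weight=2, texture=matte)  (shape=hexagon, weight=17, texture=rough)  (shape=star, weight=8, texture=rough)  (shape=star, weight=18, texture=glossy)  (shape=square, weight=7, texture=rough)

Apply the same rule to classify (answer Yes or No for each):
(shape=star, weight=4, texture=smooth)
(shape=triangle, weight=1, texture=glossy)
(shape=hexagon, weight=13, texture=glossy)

The classifier is using: texture is smooth.

Yes, No, No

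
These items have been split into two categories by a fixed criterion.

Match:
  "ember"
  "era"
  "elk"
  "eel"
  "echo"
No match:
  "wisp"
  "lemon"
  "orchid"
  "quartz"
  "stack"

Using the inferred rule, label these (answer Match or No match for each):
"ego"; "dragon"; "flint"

Match, No match, No match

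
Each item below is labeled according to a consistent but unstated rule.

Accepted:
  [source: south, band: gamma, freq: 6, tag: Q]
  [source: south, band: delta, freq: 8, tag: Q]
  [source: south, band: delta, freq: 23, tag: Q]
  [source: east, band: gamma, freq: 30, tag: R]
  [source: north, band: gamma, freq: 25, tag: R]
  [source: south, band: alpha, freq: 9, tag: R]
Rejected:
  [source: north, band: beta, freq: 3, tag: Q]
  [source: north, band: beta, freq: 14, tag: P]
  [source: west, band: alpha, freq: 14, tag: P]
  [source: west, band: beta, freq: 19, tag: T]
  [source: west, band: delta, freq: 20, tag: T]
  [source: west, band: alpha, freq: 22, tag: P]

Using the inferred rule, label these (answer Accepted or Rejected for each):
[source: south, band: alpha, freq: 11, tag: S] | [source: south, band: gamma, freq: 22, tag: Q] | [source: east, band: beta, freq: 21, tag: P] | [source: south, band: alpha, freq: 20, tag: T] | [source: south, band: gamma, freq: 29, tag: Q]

Rule: tag is R OR source is south. This holds for each 'Accepted' example and fails for each 'Rejected' one.
[source: south, band: alpha, freq: 11, tag: S]: tag is S, source is south — passes, so Accepted.
[source: south, band: gamma, freq: 22, tag: Q]: tag is Q, source is south — passes, so Accepted.
[source: east, band: beta, freq: 21, tag: P]: tag is P, source is east — does not satisfy this, so Rejected.
[source: south, band: alpha, freq: 20, tag: T]: tag is T, source is south — passes, so Accepted.
[source: south, band: gamma, freq: 29, tag: Q]: tag is Q, source is south — passes, so Accepted.

Accepted, Accepted, Rejected, Accepted, Accepted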